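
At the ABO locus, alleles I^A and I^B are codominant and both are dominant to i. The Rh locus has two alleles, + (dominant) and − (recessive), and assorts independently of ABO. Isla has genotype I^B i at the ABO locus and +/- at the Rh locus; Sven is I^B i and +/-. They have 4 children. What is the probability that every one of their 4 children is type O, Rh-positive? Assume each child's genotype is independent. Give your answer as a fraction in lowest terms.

81/65536

ABO cross I^B i × I^B i → 1/4 O, 3/4 B.
Rh cross +/- × +/- → 3/4 Rh+, 1/4 Rh-; so P(type O, Rh-positive) = 1/4 × 3/4 = 3/16 per child.
All 4 independent: (3/16)^4 = 81/65536.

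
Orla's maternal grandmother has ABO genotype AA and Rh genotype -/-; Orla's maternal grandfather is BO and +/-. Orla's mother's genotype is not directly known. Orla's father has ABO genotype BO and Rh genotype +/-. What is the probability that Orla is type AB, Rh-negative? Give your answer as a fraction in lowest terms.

3/32

Orla's mother's ABO genotype from AA × BO: 1/2 AB, 1/2 AO.
Crossing each possibility with the father BO and summing P(type AB): 1/2·1/4 + 1/2·1/4 = 1/4.
Similarly for Rh via the mother's Rh distribution: P(Rh-) = 3/8.
Independent loci: 1/4 × 3/8 = 3/32.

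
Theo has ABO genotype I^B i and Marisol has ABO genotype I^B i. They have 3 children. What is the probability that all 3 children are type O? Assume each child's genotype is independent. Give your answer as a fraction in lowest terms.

1/64

ABO cross I^B i × I^B i → 1/4 O, 3/4 B.
So P(type O) = 1/4 per child.
All 3 independent: (1/4)^3 = 1/64.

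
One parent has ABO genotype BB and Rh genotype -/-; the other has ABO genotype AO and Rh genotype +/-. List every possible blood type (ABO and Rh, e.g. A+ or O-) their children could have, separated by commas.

B+, B-, AB+, AB-

Gametes from BB × AO give offspring ABO genotypes AB, BO, i.e. phenotypes B, AB.
Rh cross -/- × +/- → phenotypes Rh+, Rh-.
Combining independently: B+, B-, AB+, AB-.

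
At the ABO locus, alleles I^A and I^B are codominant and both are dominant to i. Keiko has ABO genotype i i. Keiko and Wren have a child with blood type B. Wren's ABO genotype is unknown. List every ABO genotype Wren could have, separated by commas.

I^A I^B, I^B I^B, I^B i

For each candidate genotype of Wren, check whether crossing it with i i can produce every observed child phenotype.
  I^A I^A → possible child types {A} ✗
  I^A I^B → possible child types {A, B} ✓
  I^A i → possible child types {O, A} ✗
  I^B I^B → possible child types {B} ✓
  I^B i → possible child types {O, B} ✓
  i i → possible child types {O} ✗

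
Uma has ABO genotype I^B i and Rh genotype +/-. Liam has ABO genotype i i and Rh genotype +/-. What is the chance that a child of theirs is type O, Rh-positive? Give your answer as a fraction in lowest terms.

ABO cross I^B i × i i → offspring phenotypes: 1/2 O, 1/2 B.
Rh cross +/- × +/- → 3/4 Rh+, 1/4 Rh-.
Independent loci: P(type O, Rh-positive) = 1/2 × 3/4 = 3/8.

3/8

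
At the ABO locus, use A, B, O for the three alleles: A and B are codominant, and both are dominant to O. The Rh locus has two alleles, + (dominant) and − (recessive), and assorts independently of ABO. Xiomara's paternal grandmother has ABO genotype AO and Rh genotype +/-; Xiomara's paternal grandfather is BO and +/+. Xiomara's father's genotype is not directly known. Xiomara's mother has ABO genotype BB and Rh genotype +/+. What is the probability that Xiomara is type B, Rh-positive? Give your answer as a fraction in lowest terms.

Xiomara's father's ABO genotype from AO × BO: 1/4 AB, 1/4 AO, 1/4 BO, 1/4 OO.
Crossing each possibility with the mother BB and summing P(type B): 1/4·1/2 + 1/4·1/2 + 1/4·1 + 1/4·1 = 3/4.
Similarly for Rh via the father's Rh distribution: P(Rh+) = 1.
Independent loci: 3/4 × 1 = 3/4.

3/4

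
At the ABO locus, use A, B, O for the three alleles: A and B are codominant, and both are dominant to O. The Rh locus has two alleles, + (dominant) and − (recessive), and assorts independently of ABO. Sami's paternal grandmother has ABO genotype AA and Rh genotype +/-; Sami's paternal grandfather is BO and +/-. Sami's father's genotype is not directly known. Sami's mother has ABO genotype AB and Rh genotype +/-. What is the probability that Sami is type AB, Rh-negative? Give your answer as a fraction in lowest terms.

3/32

Sami's father's ABO genotype from AA × BO: 1/2 AB, 1/2 AO.
Crossing each possibility with the mother AB and summing P(type AB): 1/2·1/2 + 1/2·1/4 = 3/8.
Similarly for Rh via the father's Rh distribution: P(Rh-) = 1/4.
Independent loci: 3/8 × 1/4 = 3/32.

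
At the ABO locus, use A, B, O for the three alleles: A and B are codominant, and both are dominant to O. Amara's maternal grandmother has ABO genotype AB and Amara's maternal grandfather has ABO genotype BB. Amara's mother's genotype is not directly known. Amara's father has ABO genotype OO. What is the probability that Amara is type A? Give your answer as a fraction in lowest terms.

1/4

Amara's mother's ABO genotype from AB × BB: 1/2 AB, 1/2 BB.
Crossing each possibility with the father OO and summing P(type A): 1/2·1/2 + 1/2·0 = 1/4.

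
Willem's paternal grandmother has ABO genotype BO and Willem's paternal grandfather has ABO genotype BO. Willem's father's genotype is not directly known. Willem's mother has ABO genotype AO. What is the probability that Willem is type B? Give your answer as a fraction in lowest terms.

Willem's father's ABO genotype from BO × BO: 1/4 BB, 1/2 BO, 1/4 OO.
Crossing each possibility with the mother AO and summing P(type B): 1/4·1/2 + 1/2·1/4 + 1/4·0 = 1/4.

1/4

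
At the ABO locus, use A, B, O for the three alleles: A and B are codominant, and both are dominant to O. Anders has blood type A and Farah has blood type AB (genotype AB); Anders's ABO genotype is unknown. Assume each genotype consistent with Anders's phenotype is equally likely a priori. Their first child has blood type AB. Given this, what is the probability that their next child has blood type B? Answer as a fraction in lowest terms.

1/12

Possible genotypes: Anders ∈ {AA, AO}; Farah ∈ {AB}.
Weight each parental genotype pair by prior × P(type-AB child):
  AA × AB: posterior weight 2/3; P(next child type B) = 0.
  AO × AB: posterior weight 1/3; P(next child type B) = 1/4.
Weighted sum = 1/12.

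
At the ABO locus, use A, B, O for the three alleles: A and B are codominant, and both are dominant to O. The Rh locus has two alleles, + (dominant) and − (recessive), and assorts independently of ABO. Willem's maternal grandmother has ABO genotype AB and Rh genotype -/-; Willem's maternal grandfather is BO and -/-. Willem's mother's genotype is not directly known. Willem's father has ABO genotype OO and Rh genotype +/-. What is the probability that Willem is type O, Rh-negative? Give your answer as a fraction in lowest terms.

Willem's mother's ABO genotype from AB × BO: 1/4 AB, 1/4 AO, 1/4 BB, 1/4 BO.
Crossing each possibility with the father OO and summing P(type O): 1/4·0 + 1/4·1/2 + 1/4·0 + 1/4·1/2 = 1/4.
Similarly for Rh via the mother's Rh distribution: P(Rh-) = 1/2.
Independent loci: 1/4 × 1/2 = 1/8.

1/8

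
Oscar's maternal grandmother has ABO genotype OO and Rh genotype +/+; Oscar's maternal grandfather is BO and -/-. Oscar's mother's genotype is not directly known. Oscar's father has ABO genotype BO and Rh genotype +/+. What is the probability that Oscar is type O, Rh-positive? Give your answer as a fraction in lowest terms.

Oscar's mother's ABO genotype from OO × BO: 1/2 BO, 1/2 OO.
Crossing each possibility with the father BO and summing P(type O): 1/2·1/4 + 1/2·1/2 = 3/8.
Similarly for Rh via the mother's Rh distribution: P(Rh+) = 1.
Independent loci: 3/8 × 1 = 3/8.

3/8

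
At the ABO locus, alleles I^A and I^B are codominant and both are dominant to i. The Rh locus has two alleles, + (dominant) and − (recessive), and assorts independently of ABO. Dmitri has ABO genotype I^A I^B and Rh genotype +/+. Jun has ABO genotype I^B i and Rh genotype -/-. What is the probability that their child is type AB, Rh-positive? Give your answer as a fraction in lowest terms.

1/4

ABO cross I^A I^B × I^B i → offspring phenotypes: 1/4 A, 1/2 B, 1/4 AB.
Rh cross +/+ × -/- → 1 Rh+.
Independent loci: P(type AB, Rh-positive) = 1/4 × 1 = 1/4.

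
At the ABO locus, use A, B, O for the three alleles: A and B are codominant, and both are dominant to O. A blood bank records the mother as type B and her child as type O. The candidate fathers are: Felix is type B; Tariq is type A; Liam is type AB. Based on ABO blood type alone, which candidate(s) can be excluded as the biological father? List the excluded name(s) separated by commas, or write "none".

Liam

A candidate is excluded only if no genotype consistent with his phenotype could produce a type O child with a type B mother.
Liam (type AB): no genotype consistent with that phenotype can produce a type-O child with a type-B mother.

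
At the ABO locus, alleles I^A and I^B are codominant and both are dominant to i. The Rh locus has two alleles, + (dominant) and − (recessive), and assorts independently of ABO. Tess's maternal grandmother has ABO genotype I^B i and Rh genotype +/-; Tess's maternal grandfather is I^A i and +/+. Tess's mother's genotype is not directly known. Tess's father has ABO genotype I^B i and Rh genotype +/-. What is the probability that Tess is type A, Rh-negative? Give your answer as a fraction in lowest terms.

Tess's mother's ABO genotype from I^B i × I^A i: 1/4 I^A I^B, 1/4 I^A i, 1/4 I^B i, 1/4 i i.
Crossing each possibility with the father I^B i and summing P(type A): 1/4·1/4 + 1/4·1/4 + 1/4·0 + 1/4·0 = 1/8.
Similarly for Rh via the mother's Rh distribution: P(Rh-) = 1/8.
Independent loci: 1/8 × 1/8 = 1/64.

1/64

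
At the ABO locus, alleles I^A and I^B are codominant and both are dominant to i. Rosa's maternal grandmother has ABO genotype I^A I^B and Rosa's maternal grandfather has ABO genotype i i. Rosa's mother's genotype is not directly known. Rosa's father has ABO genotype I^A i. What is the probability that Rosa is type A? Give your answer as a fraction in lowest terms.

Rosa's mother's ABO genotype from I^A I^B × i i: 1/2 I^A i, 1/2 I^B i.
Crossing each possibility with the father I^A i and summing P(type A): 1/2·3/4 + 1/2·1/4 = 1/2.

1/2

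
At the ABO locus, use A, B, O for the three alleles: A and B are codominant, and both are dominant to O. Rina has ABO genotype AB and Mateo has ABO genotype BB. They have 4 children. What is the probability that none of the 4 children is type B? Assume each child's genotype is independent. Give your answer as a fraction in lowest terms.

ABO cross AB × BB → 1/2 B, 1/2 AB.
So P(type B) = 1/2 per child.
P(not type B) = 1/2 for one child; (1/2)^4 = 1/16.

1/16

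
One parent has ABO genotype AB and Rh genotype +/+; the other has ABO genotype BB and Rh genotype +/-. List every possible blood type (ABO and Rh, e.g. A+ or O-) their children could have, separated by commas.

B+, AB+

Gametes from AB × BB give offspring ABO genotypes AB, BB, i.e. phenotypes B, AB.
Rh cross +/+ × +/- → phenotypes Rh+.
Combining independently: B+, AB+.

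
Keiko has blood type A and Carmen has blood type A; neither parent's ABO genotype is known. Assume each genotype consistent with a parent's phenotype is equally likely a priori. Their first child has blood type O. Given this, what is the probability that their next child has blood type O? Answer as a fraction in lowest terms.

1/4

Possible genotypes: Keiko ∈ {AA, AO}; Carmen ∈ {AA, AO}.
Weight each parental genotype pair by prior × P(type-O child):
  AO × AO: posterior weight 1; P(next child type O) = 1/4.
Weighted sum = 1/4.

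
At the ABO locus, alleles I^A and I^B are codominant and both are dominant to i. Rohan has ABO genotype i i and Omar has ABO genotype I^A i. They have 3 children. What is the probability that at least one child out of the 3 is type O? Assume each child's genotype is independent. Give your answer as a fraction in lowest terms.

7/8

ABO cross i i × I^A i → 1/2 O, 1/2 A.
So P(type O) = 1/2 per child.
P(none) = (1/2)^3 = 1/8; P(at least one) = 1 − 1/8 = 7/8.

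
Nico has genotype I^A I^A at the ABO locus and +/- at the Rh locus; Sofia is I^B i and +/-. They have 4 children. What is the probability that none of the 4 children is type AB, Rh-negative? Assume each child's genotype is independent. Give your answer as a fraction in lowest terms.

2401/4096

ABO cross I^A I^A × I^B i → 1/2 A, 1/2 AB.
Rh cross +/- × +/- → 3/4 Rh+, 1/4 Rh-; so P(type AB, Rh-negative) = 1/2 × 1/4 = 1/8 per child.
P(not type AB, Rh-negative) = 7/8 for one child; (7/8)^4 = 2401/4096.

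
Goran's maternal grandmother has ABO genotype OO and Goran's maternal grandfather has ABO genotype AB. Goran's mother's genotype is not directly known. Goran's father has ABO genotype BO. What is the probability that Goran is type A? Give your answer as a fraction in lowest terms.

Goran's mother's ABO genotype from OO × AB: 1/2 AO, 1/2 BO.
Crossing each possibility with the father BO and summing P(type A): 1/2·1/4 + 1/2·0 = 1/8.

1/8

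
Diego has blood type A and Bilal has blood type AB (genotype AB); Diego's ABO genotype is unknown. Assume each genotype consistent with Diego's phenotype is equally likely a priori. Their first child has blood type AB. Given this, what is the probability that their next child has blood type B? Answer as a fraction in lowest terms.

1/12

Possible genotypes: Diego ∈ {AA, AO}; Bilal ∈ {AB}.
Weight each parental genotype pair by prior × P(type-AB child):
  AA × AB: posterior weight 2/3; P(next child type B) = 0.
  AO × AB: posterior weight 1/3; P(next child type B) = 1/4.
Weighted sum = 1/12.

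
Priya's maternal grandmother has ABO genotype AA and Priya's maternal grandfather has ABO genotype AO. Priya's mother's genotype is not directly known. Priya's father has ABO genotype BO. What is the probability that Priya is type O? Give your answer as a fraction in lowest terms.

Priya's mother's ABO genotype from AA × AO: 1/2 AA, 1/2 AO.
Crossing each possibility with the father BO and summing P(type O): 1/2·0 + 1/2·1/4 = 1/8.

1/8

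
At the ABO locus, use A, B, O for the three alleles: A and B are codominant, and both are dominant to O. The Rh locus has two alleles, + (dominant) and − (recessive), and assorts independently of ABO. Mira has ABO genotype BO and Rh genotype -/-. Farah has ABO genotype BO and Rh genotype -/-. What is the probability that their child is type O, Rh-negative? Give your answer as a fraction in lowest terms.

1/4

ABO cross BO × BO → offspring phenotypes: 1/4 O, 3/4 B.
Rh cross -/- × -/- → 1 Rh-.
Independent loci: P(type O, Rh-negative) = 1/4 × 1 = 1/4.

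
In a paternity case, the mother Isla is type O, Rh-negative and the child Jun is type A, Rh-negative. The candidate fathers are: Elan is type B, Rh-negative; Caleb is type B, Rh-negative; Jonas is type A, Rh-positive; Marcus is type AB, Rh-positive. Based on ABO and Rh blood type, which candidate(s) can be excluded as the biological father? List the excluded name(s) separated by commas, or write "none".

Elan, Caleb

A candidate is excluded only if no genotype consistent with his phenotype could produce a type A, Rh-negative child with a type O, Rh-negative mother.
Elan (type B, Rh-): no genotype consistent with that phenotype can produce a type-A Rh- child with a type-O mother.
Caleb (type B, Rh-): no genotype consistent with that phenotype can produce a type-A Rh- child with a type-O mother.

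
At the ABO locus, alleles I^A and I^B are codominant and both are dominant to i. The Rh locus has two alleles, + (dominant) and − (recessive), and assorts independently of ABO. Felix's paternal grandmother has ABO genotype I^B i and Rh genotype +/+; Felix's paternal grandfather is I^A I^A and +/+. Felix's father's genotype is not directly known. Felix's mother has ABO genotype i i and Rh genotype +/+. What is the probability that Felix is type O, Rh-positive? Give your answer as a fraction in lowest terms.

1/4

Felix's father's ABO genotype from I^B i × I^A I^A: 1/2 I^A I^B, 1/2 I^A i.
Crossing each possibility with the mother i i and summing P(type O): 1/2·0 + 1/2·1/2 = 1/4.
Similarly for Rh via the father's Rh distribution: P(Rh+) = 1.
Independent loci: 1/4 × 1 = 1/4.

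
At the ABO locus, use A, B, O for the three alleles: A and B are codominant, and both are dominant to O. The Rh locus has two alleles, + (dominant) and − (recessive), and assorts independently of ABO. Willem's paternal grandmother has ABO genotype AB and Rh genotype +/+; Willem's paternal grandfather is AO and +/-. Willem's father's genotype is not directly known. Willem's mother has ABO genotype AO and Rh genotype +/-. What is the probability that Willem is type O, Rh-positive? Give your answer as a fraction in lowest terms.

7/64

Willem's father's ABO genotype from AB × AO: 1/4 AA, 1/4 AB, 1/4 AO, 1/4 BO.
Crossing each possibility with the mother AO and summing P(type O): 1/4·0 + 1/4·0 + 1/4·1/4 + 1/4·1/4 = 1/8.
Similarly for Rh via the father's Rh distribution: P(Rh+) = 7/8.
Independent loci: 1/8 × 7/8 = 7/64.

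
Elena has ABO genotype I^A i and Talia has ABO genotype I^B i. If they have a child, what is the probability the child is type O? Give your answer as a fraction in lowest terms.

ABO cross I^A i × I^B i → offspring phenotypes: 1/4 O, 1/4 A, 1/4 B, 1/4 AB.
So P(type O) = 1/4.

1/4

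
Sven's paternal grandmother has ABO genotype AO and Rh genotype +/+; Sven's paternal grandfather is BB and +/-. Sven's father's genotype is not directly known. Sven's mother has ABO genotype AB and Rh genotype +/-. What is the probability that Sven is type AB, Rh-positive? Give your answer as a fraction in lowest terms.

21/64

Sven's father's ABO genotype from AO × BB: 1/2 AB, 1/2 BO.
Crossing each possibility with the mother AB and summing P(type AB): 1/2·1/2 + 1/2·1/4 = 3/8.
Similarly for Rh via the father's Rh distribution: P(Rh+) = 7/8.
Independent loci: 3/8 × 7/8 = 21/64.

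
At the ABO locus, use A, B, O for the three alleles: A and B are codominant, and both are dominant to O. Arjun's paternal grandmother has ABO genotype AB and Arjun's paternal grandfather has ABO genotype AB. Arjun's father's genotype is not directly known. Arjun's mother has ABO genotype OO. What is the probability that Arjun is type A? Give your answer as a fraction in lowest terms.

Arjun's father's ABO genotype from AB × AB: 1/4 AA, 1/2 AB, 1/4 BB.
Crossing each possibility with the mother OO and summing P(type A): 1/4·1 + 1/2·1/2 + 1/4·0 = 1/2.

1/2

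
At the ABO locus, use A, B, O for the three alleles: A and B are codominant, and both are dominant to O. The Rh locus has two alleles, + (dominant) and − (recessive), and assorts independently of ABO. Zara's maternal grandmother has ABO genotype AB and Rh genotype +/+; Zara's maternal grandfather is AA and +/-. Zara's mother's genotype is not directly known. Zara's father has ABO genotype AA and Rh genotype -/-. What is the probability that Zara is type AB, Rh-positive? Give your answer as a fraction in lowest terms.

3/16

Zara's mother's ABO genotype from AB × AA: 1/2 AA, 1/2 AB.
Crossing each possibility with the father AA and summing P(type AB): 1/2·0 + 1/2·1/2 = 1/4.
Similarly for Rh via the mother's Rh distribution: P(Rh+) = 3/4.
Independent loci: 1/4 × 3/4 = 3/16.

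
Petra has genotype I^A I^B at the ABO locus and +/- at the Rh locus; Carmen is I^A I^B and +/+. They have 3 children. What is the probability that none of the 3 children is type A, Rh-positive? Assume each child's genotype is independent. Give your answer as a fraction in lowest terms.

ABO cross I^A I^B × I^A I^B → 1/4 A, 1/4 B, 1/2 AB.
Rh cross +/- × +/+ → 1 Rh+; so P(type A, Rh-positive) = 1/4 × 1 = 1/4 per child.
P(not type A, Rh-positive) = 3/4 for one child; (3/4)^3 = 27/64.

27/64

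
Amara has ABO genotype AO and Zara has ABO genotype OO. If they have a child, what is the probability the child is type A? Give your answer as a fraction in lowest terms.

1/2

ABO cross AO × OO → offspring phenotypes: 1/2 O, 1/2 A.
So P(type A) = 1/2.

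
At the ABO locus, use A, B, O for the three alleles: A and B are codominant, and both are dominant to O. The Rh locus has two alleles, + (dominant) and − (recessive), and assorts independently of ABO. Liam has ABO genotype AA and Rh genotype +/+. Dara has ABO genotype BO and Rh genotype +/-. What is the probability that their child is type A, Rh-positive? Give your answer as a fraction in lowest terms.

1/2

ABO cross AA × BO → offspring phenotypes: 1/2 A, 1/2 AB.
Rh cross +/+ × +/- → 1 Rh+.
Independent loci: P(type A, Rh-positive) = 1/2 × 1 = 1/2.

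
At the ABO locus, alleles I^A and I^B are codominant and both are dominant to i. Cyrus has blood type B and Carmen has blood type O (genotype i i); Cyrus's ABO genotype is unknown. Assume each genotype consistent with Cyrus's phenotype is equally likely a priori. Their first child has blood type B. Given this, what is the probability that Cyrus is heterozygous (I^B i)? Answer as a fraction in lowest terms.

Possible genotypes: Cyrus ∈ {I^B I^B, I^B i}; Carmen ∈ {i i}.
Weight each parental genotype pair by prior × P(type-B child):
  I^B I^B × i i: posterior weight 2/3.
  I^B i × i i: posterior weight 1/3.
Sum the posterior weight over pairs where Cyrus is I^B i: 1/3.

1/3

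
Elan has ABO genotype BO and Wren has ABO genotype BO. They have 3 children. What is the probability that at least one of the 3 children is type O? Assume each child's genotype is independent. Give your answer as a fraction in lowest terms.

37/64

ABO cross BO × BO → 1/4 O, 3/4 B.
So P(type O) = 1/4 per child.
P(none) = (3/4)^3 = 27/64; P(at least one) = 1 − 27/64 = 37/64.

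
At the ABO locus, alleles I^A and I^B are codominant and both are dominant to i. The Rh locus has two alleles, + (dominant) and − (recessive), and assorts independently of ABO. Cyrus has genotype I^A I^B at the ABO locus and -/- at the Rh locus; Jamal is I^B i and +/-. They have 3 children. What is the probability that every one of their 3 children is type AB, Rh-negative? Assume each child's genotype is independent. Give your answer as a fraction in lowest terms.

1/512

ABO cross I^A I^B × I^B i → 1/4 A, 1/2 B, 1/4 AB.
Rh cross -/- × +/- → 1/2 Rh+, 1/2 Rh-; so P(type AB, Rh-negative) = 1/4 × 1/2 = 1/8 per child.
All 3 independent: (1/8)^3 = 1/512.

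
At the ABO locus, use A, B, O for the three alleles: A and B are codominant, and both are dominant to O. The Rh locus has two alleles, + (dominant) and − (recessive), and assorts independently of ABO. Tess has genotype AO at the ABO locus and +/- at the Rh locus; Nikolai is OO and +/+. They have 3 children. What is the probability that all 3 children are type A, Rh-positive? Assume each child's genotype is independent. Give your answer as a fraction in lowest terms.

1/8

ABO cross AO × OO → 1/2 O, 1/2 A.
Rh cross +/- × +/+ → 1 Rh+; so P(type A, Rh-positive) = 1/2 × 1 = 1/2 per child.
All 3 independent: (1/2)^3 = 1/8.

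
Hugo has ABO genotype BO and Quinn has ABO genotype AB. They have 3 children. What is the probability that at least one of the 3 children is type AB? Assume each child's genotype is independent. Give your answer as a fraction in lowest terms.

ABO cross BO × AB → 1/4 A, 1/2 B, 1/4 AB.
So P(type AB) = 1/4 per child.
P(none) = (3/4)^3 = 27/64; P(at least one) = 1 − 27/64 = 37/64.

37/64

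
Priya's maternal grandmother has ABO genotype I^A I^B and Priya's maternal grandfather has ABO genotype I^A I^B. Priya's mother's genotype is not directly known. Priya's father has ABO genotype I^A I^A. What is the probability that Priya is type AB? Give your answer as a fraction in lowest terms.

Priya's mother's ABO genotype from I^A I^B × I^A I^B: 1/4 I^A I^A, 1/2 I^A I^B, 1/4 I^B I^B.
Crossing each possibility with the father I^A I^A and summing P(type AB): 1/4·0 + 1/2·1/2 + 1/4·1 = 1/2.

1/2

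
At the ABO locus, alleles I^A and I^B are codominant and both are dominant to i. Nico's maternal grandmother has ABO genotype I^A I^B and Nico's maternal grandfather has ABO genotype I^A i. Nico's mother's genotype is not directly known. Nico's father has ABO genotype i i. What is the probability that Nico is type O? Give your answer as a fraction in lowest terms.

Nico's mother's ABO genotype from I^A I^B × I^A i: 1/4 I^A I^A, 1/4 I^A I^B, 1/4 I^A i, 1/4 I^B i.
Crossing each possibility with the father i i and summing P(type O): 1/4·0 + 1/4·0 + 1/4·1/2 + 1/4·1/2 = 1/4.

1/4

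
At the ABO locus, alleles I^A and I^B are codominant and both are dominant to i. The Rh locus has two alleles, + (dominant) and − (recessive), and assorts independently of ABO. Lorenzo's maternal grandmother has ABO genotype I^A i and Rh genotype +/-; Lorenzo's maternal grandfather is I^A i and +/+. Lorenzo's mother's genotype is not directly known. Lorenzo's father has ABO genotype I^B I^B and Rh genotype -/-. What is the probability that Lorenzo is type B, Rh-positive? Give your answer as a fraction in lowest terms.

Lorenzo's mother's ABO genotype from I^A i × I^A i: 1/4 I^A I^A, 1/2 I^A i, 1/4 i i.
Crossing each possibility with the father I^B I^B and summing P(type B): 1/4·0 + 1/2·1/2 + 1/4·1 = 1/2.
Similarly for Rh via the mother's Rh distribution: P(Rh+) = 3/4.
Independent loci: 1/2 × 3/4 = 3/8.

3/8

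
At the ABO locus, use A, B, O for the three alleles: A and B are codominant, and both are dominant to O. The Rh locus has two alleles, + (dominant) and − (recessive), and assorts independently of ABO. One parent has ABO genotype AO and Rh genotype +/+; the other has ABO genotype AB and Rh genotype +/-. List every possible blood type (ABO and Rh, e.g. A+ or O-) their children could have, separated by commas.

Gametes from AO × AB give offspring ABO genotypes AA, AB, AO, BO, i.e. phenotypes A, B, AB.
Rh cross +/+ × +/- → phenotypes Rh+.
Combining independently: A+, B+, AB+.

A+, B+, AB+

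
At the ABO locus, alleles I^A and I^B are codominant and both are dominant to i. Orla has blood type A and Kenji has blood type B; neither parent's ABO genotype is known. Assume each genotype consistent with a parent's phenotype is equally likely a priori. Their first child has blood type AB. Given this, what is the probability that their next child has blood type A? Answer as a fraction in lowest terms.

Possible genotypes: Orla ∈ {I^A I^A, I^A i}; Kenji ∈ {I^B I^B, I^B i}.
Weight each parental genotype pair by prior × P(type-AB child):
  I^A I^A × I^B I^B: posterior weight 4/9; P(next child type A) = 0.
  I^A I^A × I^B i: posterior weight 2/9; P(next child type A) = 1/2.
  I^A i × I^B I^B: posterior weight 2/9; P(next child type A) = 0.
  I^A i × I^B i: posterior weight 1/9; P(next child type A) = 1/4.
Weighted sum = 5/36.

5/36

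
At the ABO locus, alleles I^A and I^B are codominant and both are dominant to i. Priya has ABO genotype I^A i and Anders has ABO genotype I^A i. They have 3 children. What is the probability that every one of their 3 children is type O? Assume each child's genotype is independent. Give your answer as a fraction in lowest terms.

1/64

ABO cross I^A i × I^A i → 1/4 O, 3/4 A.
So P(type O) = 1/4 per child.
All 3 independent: (1/4)^3 = 1/64.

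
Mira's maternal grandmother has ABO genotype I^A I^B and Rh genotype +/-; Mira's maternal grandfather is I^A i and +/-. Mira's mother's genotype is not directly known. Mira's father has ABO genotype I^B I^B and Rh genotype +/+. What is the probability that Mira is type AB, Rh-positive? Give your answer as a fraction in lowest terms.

1/2

Mira's mother's ABO genotype from I^A I^B × I^A i: 1/4 I^A I^A, 1/4 I^A I^B, 1/4 I^A i, 1/4 I^B i.
Crossing each possibility with the father I^B I^B and summing P(type AB): 1/4·1 + 1/4·1/2 + 1/4·1/2 + 1/4·0 = 1/2.
Similarly for Rh via the mother's Rh distribution: P(Rh+) = 1.
Independent loci: 1/2 × 1 = 1/2.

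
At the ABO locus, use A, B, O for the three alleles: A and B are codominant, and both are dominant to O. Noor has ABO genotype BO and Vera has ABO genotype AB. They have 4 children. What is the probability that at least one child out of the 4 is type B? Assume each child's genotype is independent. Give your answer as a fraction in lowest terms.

ABO cross BO × AB → 1/4 A, 1/2 B, 1/4 AB.
So P(type B) = 1/2 per child.
P(none) = (1/2)^4 = 1/16; P(at least one) = 1 − 1/16 = 15/16.

15/16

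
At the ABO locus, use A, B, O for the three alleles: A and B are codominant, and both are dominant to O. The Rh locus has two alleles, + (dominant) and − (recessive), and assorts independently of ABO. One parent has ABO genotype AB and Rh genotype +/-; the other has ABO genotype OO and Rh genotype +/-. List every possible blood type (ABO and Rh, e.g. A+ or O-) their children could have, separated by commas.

A+, A-, B+, B-

Gametes from AB × OO give offspring ABO genotypes AO, BO, i.e. phenotypes A, B.
Rh cross +/- × +/- → phenotypes Rh+, Rh-.
Combining independently: A+, A-, B+, B-.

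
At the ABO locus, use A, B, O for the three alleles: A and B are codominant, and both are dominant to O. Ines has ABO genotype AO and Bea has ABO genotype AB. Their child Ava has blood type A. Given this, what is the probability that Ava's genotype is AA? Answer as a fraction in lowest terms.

Cross AO × AB → 1/4 AA, 1/4 AB, 1/4 AO, 1/4 BO.
Type-A genotypes among offspring: AA (1/4), AO (1/4); total 1/2.
P(AA | type A) = (1/4) / (1/2) = 1/2.

1/2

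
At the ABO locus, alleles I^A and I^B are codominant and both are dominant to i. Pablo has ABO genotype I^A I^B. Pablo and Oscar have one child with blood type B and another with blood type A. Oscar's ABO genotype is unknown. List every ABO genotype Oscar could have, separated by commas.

For each candidate genotype of Oscar, check whether crossing it with I^A I^B can produce every observed child phenotype.
  I^A I^A → possible child types {A, AB} ✗
  I^A I^B → possible child types {A, B, AB} ✓
  I^A i → possible child types {A, B, AB} ✓
  I^B I^B → possible child types {B, AB} ✗
  I^B i → possible child types {A, B, AB} ✓
  i i → possible child types {A, B} ✓

I^A I^B, I^A i, I^B i, i i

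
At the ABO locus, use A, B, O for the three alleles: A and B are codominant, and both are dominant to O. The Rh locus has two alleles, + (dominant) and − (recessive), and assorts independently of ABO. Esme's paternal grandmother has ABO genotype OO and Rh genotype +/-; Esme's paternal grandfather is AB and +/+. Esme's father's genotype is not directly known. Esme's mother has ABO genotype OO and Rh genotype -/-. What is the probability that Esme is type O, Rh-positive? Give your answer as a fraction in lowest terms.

3/8

Esme's father's ABO genotype from OO × AB: 1/2 AO, 1/2 BO.
Crossing each possibility with the mother OO and summing P(type O): 1/2·1/2 + 1/2·1/2 = 1/2.
Similarly for Rh via the father's Rh distribution: P(Rh+) = 3/4.
Independent loci: 1/2 × 3/4 = 3/8.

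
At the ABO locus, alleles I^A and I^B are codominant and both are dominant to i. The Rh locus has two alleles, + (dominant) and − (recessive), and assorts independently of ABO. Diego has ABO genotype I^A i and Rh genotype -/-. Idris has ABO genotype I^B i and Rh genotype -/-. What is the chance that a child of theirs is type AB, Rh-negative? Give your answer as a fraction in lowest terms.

ABO cross I^A i × I^B i → offspring phenotypes: 1/4 O, 1/4 A, 1/4 B, 1/4 AB.
Rh cross -/- × -/- → 1 Rh-.
Independent loci: P(type AB, Rh-negative) = 1/4 × 1 = 1/4.

1/4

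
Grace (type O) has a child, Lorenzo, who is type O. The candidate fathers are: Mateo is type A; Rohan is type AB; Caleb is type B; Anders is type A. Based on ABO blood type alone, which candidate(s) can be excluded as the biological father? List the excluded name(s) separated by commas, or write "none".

Rohan

A candidate is excluded only if no genotype consistent with his phenotype could produce a type O child with a type O mother.
Rohan (type AB): no genotype consistent with that phenotype can produce a type-O child with a type-O mother.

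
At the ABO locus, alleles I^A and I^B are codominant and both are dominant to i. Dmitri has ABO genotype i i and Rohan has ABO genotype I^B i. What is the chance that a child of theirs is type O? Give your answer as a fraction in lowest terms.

1/2

ABO cross i i × I^B i → offspring phenotypes: 1/2 O, 1/2 B.
So P(type O) = 1/2.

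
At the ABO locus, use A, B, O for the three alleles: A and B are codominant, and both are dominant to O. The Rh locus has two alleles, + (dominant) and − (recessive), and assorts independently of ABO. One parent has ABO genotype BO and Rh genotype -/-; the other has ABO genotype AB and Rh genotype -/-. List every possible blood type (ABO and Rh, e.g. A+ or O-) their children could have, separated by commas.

Gametes from BO × AB give offspring ABO genotypes AB, AO, BB, BO, i.e. phenotypes A, B, AB.
Rh cross -/- × -/- → phenotypes Rh-.
Combining independently: A-, B-, AB-.

A-, B-, AB-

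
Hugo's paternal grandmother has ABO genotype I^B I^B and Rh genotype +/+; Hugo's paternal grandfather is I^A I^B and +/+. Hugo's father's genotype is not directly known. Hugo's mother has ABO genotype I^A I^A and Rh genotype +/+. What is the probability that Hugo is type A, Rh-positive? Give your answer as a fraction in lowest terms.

Hugo's father's ABO genotype from I^B I^B × I^A I^B: 1/2 I^A I^B, 1/2 I^B I^B.
Crossing each possibility with the mother I^A I^A and summing P(type A): 1/2·1/2 + 1/2·0 = 1/4.
Similarly for Rh via the father's Rh distribution: P(Rh+) = 1.
Independent loci: 1/4 × 1 = 1/4.

1/4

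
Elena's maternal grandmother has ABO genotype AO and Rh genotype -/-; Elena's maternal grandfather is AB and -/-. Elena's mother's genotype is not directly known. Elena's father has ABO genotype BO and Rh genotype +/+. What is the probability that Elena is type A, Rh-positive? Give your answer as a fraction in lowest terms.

1/4

Elena's mother's ABO genotype from AO × AB: 1/4 AA, 1/4 AB, 1/4 AO, 1/4 BO.
Crossing each possibility with the father BO and summing P(type A): 1/4·1/2 + 1/4·1/4 + 1/4·1/4 + 1/4·0 = 1/4.
Similarly for Rh via the mother's Rh distribution: P(Rh+) = 1.
Independent loci: 1/4 × 1 = 1/4.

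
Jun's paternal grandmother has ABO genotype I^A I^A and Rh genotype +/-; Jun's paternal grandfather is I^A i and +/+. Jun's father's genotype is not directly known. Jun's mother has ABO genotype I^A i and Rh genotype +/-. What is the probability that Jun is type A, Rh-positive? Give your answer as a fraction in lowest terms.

49/64

Jun's father's ABO genotype from I^A I^A × I^A i: 1/2 I^A I^A, 1/2 I^A i.
Crossing each possibility with the mother I^A i and summing P(type A): 1/2·1 + 1/2·3/4 = 7/8.
Similarly for Rh via the father's Rh distribution: P(Rh+) = 7/8.
Independent loci: 7/8 × 7/8 = 49/64.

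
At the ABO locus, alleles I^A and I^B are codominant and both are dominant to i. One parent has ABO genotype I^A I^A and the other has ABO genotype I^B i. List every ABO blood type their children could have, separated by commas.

A, AB

Gametes from I^A I^A × I^B i give offspring ABO genotypes I^A I^B, I^A i, i.e. phenotypes A, AB.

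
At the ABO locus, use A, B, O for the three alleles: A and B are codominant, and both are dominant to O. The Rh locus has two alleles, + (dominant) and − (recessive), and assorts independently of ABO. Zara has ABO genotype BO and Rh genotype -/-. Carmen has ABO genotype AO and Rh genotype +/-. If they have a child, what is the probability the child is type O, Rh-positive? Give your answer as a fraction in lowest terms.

1/8

ABO cross BO × AO → offspring phenotypes: 1/4 O, 1/4 A, 1/4 B, 1/4 AB.
Rh cross -/- × +/- → 1/2 Rh+, 1/2 Rh-.
Independent loci: P(type O, Rh-positive) = 1/4 × 1/2 = 1/8.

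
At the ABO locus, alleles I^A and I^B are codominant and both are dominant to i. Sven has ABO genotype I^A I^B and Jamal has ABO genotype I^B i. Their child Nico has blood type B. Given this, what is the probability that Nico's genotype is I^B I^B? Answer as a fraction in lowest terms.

1/2

Cross I^A I^B × I^B i → 1/4 I^A I^B, 1/4 I^A i, 1/4 I^B I^B, 1/4 I^B i.
Type-B genotypes among offspring: I^B I^B (1/4), I^B i (1/4); total 1/2.
P(I^B I^B | type B) = (1/4) / (1/2) = 1/2.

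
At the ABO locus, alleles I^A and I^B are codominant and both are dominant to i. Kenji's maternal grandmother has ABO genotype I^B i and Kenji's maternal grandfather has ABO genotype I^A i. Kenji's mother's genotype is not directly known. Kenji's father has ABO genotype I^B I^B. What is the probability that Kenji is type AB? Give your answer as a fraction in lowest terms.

1/4

Kenji's mother's ABO genotype from I^B i × I^A i: 1/4 I^A I^B, 1/4 I^A i, 1/4 I^B i, 1/4 i i.
Crossing each possibility with the father I^B I^B and summing P(type AB): 1/4·1/2 + 1/4·1/2 + 1/4·0 + 1/4·0 = 1/4.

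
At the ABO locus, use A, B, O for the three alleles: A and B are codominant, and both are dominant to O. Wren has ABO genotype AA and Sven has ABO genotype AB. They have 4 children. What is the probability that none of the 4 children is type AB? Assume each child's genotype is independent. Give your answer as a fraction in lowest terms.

ABO cross AA × AB → 1/2 A, 1/2 AB.
So P(type AB) = 1/2 per child.
P(not type AB) = 1/2 for one child; (1/2)^4 = 1/16.

1/16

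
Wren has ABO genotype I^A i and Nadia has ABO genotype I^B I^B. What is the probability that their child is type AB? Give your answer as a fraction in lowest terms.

1/2

ABO cross I^A i × I^B I^B → offspring phenotypes: 1/2 B, 1/2 AB.
So P(type AB) = 1/2.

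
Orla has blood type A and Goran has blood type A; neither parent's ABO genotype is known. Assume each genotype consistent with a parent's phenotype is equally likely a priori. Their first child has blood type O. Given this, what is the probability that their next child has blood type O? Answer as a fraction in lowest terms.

1/4

Possible genotypes: Orla ∈ {AA, AO}; Goran ∈ {AA, AO}.
Weight each parental genotype pair by prior × P(type-O child):
  AO × AO: posterior weight 1; P(next child type O) = 1/4.
Weighted sum = 1/4.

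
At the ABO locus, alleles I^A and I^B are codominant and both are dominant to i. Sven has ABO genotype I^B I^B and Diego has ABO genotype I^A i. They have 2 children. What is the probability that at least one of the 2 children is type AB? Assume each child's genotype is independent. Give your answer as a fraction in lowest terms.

ABO cross I^B I^B × I^A i → 1/2 B, 1/2 AB.
So P(type AB) = 1/2 per child.
P(none) = (1/2)^2 = 1/4; P(at least one) = 1 − 1/4 = 3/4.

3/4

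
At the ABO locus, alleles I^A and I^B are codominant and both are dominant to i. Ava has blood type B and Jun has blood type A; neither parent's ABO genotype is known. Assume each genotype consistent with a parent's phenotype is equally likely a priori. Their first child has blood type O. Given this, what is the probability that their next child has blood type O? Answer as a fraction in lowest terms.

Possible genotypes: Ava ∈ {I^B I^B, I^B i}; Jun ∈ {I^A I^A, I^A i}.
Weight each parental genotype pair by prior × P(type-O child):
  I^B i × I^A i: posterior weight 1; P(next child type O) = 1/4.
Weighted sum = 1/4.

1/4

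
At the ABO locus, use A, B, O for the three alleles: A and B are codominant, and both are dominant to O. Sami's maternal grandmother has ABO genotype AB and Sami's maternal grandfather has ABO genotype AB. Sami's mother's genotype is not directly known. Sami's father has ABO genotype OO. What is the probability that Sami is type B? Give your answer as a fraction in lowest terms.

Sami's mother's ABO genotype from AB × AB: 1/4 AA, 1/2 AB, 1/4 BB.
Crossing each possibility with the father OO and summing P(type B): 1/4·0 + 1/2·1/2 + 1/4·1 = 1/2.

1/2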